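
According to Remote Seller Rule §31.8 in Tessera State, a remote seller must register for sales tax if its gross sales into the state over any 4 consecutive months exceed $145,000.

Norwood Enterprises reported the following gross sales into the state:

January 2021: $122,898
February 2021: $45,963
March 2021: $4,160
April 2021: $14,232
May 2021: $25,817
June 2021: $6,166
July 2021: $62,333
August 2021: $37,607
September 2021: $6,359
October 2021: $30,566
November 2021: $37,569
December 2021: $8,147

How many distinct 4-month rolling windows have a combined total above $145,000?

1

January 2021–April 2021: $122,898 + $45,963 + $4,160 + $14,232 = $187,253 (over)
February 2021–May 2021: $45,963 + $4,160 + $14,232 + $25,817 = $90,172 (under)
March 2021–June 2021: $4,160 + $14,232 + $25,817 + $6,166 = $50,375 (under)
April 2021–July 2021: $14,232 + $25,817 + $6,166 + $62,333 = $108,548 (under)
May 2021–August 2021: $25,817 + $6,166 + $62,333 + $37,607 = $131,923 (under)
June 2021–September 2021: $6,166 + $62,333 + $37,607 + $6,359 = $112,465 (under)
July 2021–October 2021: $62,333 + $37,607 + $6,359 + $30,566 = $136,865 (under)
August 2021–November 2021: $37,607 + $6,359 + $30,566 + $37,569 = $112,101 (under)
September 2021–December 2021: $6,359 + $30,566 + $37,569 + $8,147 = $82,641 (under)
1 window exceeds the threshold.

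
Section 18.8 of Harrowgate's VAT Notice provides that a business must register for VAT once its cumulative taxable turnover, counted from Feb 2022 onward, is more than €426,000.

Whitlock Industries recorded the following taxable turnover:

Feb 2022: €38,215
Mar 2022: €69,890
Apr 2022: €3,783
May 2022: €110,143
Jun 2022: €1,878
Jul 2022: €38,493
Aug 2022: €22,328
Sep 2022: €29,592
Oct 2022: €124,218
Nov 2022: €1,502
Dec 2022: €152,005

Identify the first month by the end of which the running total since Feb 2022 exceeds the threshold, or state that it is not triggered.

Through Feb 2022: €38,215
Through Mar 2022: €108,105
Through Apr 2022: €111,888
Through May 2022: €222,031
Through Jun 2022: €223,909
Through Jul 2022: €262,402
Through Aug 2022: €284,730
Through Sep 2022: €314,322
Through Oct 2022: €438,540 ← exceeds threshold

Oct 2022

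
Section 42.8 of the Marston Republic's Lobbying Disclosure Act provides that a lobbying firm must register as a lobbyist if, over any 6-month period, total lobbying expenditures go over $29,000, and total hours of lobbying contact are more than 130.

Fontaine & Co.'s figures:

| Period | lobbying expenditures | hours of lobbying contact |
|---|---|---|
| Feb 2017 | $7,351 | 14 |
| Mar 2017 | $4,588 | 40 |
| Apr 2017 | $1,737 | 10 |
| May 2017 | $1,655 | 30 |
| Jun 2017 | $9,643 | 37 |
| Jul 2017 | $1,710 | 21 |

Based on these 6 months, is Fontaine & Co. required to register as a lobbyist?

Total lobbying expenditures: $7,351 + $4,588 + $1,737 + $1,655 + $9,643 + $1,710 = $26,684 (≤ $29,000).
Total hours of lobbying contact: 14 + 40 + 10 + 30 + 37 + 21 = 152 (> 130).
The test is 'and': the rule requires both, and at least one is not exceeded.

No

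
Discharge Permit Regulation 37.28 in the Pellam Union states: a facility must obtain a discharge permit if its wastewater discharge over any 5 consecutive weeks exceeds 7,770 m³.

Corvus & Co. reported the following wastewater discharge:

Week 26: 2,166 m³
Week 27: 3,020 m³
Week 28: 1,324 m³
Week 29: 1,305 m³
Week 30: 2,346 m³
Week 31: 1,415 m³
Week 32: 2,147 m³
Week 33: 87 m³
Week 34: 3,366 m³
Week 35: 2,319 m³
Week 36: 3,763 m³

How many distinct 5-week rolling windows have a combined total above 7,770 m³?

Week 26–Week 30: 2,166 m³ + 3,020 m³ + 1,324 m³ + 1,305 m³ + 2,346 m³ = 10,161 m³ (over)
Week 27–Week 31: 3,020 m³ + 1,324 m³ + 1,305 m³ + 2,346 m³ + 1,415 m³ = 9,410 m³ (over)
Week 28–Week 32: 1,324 m³ + 1,305 m³ + 2,346 m³ + 1,415 m³ + 2,147 m³ = 8,537 m³ (over)
Week 29–Week 33: 1,305 m³ + 2,346 m³ + 1,415 m³ + 2,147 m³ + 87 m³ = 7,300 m³ (under)
Week 30–Week 34: 2,346 m³ + 1,415 m³ + 2,147 m³ + 87 m³ + 3,366 m³ = 9,361 m³ (over)
Week 31–Week 35: 1,415 m³ + 2,147 m³ + 87 m³ + 3,366 m³ + 2,319 m³ = 9,334 m³ (over)
Week 32–Week 36: 2,147 m³ + 87 m³ + 3,366 m³ + 2,319 m³ + 3,763 m³ = 11,682 m³ (over)
6 windows exceed the threshold.

6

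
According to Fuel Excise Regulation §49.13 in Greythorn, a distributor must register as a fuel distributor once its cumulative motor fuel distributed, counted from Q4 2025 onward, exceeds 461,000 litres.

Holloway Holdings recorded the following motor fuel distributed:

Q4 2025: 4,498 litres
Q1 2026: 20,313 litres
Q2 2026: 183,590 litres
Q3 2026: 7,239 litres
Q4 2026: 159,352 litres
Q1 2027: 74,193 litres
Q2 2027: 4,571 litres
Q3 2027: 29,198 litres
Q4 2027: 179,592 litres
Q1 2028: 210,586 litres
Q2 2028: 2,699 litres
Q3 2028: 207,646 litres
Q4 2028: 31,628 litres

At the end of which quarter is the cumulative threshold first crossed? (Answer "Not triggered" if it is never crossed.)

Q3 2027

Through Q4 2025: 4,498 litres
Through Q1 2026: 24,811 litres
Through Q2 2026: 208,401 litres
Through Q3 2026: 215,640 litres
Through Q4 2026: 374,992 litres
Through Q1 2027: 449,185 litres
Through Q2 2027: 453,756 litres
Through Q3 2027: 482,954 litres ← exceeds threshold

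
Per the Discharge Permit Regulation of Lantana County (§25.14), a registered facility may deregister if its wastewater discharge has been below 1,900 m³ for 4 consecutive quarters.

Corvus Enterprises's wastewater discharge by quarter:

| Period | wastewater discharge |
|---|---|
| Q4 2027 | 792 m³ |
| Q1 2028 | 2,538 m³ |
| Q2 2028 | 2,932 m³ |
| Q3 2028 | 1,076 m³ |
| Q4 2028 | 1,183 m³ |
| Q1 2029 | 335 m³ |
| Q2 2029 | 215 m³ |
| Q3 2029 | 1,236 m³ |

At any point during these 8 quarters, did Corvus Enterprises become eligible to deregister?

Quarters below 1,900 m³: Q4 2027, Q3 2028, Q4 2028, Q1 2029, Q2 2029, Q3 2029.
Longest run of consecutive quarters below the threshold: 5.
5 ≥ 4, so Corvus Enterprises became eligible.

Yes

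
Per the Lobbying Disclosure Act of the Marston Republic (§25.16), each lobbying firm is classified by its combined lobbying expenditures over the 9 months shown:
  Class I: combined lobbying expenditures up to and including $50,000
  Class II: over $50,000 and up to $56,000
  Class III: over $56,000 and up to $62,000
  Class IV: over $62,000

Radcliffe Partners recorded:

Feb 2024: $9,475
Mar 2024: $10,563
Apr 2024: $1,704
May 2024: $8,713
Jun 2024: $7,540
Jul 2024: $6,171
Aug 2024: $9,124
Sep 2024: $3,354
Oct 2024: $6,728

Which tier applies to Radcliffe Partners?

Combined lobbying expenditures: $9,475 + $10,563 + $1,704 + $8,713 + $7,540 + $6,171 + $9,124 + $3,354 + $6,728 = $63,372.
$63,372 > $62,000, so Class IV applies.

Class IV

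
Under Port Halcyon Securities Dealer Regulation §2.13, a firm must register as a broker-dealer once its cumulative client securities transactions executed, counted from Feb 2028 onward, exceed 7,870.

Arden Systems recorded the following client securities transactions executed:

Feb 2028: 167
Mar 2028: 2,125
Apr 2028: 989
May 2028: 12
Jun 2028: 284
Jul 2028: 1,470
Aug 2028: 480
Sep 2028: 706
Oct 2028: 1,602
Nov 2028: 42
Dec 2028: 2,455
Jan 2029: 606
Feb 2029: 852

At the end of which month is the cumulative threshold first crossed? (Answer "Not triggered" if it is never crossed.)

Through Feb 2028: 167
Through Mar 2028: 2,292
Through Apr 2028: 3,281
Through May 2028: 3,293
Through Jun 2028: 3,577
Through Jul 2028: 5,047
Through Aug 2028: 5,527
Through Sep 2028: 6,233
Through Oct 2028: 7,835
Through Nov 2028: 7,877 ← exceeds threshold

Nov 2028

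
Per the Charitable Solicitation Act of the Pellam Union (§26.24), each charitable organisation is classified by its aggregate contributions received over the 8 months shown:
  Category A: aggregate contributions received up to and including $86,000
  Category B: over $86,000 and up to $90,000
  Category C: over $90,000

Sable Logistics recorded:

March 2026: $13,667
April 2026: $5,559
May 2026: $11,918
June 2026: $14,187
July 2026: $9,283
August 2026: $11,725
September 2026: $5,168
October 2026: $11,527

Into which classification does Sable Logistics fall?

Category A

Aggregate contributions received: $13,667 + $5,559 + $11,918 + $14,187 + $9,283 + $11,725 + $5,168 + $11,527 = $83,034.
$83,034 ≤ $86,000, so Category A applies.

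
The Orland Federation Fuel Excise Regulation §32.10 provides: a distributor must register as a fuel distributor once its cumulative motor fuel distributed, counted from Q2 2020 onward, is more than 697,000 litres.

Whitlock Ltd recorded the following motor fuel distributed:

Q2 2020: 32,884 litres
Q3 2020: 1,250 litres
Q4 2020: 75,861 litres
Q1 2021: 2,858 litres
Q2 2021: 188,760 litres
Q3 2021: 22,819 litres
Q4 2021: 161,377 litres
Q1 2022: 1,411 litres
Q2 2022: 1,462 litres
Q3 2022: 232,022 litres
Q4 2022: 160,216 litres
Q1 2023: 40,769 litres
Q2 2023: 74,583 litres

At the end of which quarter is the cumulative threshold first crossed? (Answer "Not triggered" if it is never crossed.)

Through Q2 2020: 32,884 litres
Through Q3 2020: 34,134 litres
Through Q4 2020: 109,995 litres
Through Q1 2021: 112,853 litres
Through Q2 2021: 301,613 litres
Through Q3 2021: 324,432 litres
Through Q4 2021: 485,809 litres
Through Q1 2022: 487,220 litres
Through Q2 2022: 488,682 litres
Through Q3 2022: 720,704 litres ← exceeds threshold

Q3 2022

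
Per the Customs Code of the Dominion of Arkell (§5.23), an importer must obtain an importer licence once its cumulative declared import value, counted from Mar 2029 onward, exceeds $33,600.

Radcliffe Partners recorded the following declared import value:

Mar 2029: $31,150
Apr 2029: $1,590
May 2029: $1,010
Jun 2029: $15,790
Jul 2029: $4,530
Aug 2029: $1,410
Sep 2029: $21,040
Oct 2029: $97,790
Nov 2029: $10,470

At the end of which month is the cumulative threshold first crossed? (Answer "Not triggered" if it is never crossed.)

Through Mar 2029: $31,150
Through Apr 2029: $32,740
Through May 2029: $33,750 ← exceeds threshold

May 2029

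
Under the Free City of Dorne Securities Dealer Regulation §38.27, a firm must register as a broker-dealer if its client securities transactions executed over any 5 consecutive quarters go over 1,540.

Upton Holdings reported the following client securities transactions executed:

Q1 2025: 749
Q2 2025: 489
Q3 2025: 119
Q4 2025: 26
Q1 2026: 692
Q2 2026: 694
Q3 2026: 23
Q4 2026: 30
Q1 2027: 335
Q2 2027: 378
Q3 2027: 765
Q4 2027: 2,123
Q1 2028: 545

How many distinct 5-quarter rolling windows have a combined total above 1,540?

6

Q1 2025–Q1 2026: 749 + 489 + 119 + 26 + 692 = 2,075 (over)
Q2 2025–Q2 2026: 489 + 119 + 26 + 692 + 694 = 2,020 (over)
Q3 2025–Q3 2026: 119 + 26 + 692 + 694 + 23 = 1,554 (over)
Q4 2025–Q4 2026: 26 + 692 + 694 + 23 + 30 = 1,465 (under)
Q1 2026–Q1 2027: 692 + 694 + 23 + 30 + 335 = 1,774 (over)
Q2 2026–Q2 2027: 694 + 23 + 30 + 335 + 378 = 1,460 (under)
Q3 2026–Q3 2027: 23 + 30 + 335 + 378 + 765 = 1,531 (under)
Q4 2026–Q4 2027: 30 + 335 + 378 + 765 + 2,123 = 3,631 (over)
Q1 2027–Q1 2028: 335 + 378 + 765 + 2,123 + 545 = 4,146 (over)
6 windows exceed the threshold.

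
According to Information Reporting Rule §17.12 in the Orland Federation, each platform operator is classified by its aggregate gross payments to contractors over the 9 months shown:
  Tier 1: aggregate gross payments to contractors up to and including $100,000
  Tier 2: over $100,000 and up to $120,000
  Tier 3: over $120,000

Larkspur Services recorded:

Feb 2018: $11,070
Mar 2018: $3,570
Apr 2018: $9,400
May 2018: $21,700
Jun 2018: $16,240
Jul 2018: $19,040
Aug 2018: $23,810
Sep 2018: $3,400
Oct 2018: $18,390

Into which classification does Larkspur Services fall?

Tier 3

Aggregate gross payments to contractors: $11,070 + $3,570 + $9,400 + $21,700 + $16,240 + $19,040 + $23,810 + $3,400 + $18,390 = $126,620.
$126,620 > $120,000, so Tier 3 applies.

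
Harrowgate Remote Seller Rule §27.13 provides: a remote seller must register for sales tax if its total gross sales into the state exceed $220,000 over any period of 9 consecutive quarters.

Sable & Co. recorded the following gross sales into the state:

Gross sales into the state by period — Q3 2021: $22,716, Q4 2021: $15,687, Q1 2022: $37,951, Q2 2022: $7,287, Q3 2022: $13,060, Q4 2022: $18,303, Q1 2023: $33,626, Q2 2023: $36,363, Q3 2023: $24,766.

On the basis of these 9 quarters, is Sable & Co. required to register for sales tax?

No

Total gross sales into the state: $22,716 + $15,687 + $37,951 + $7,287 + $13,060 + $18,303 + $33,626 + $36,363 + $24,766 = $209,759.
$209,759 ≤ $220,000, so the threshold is not exceeded.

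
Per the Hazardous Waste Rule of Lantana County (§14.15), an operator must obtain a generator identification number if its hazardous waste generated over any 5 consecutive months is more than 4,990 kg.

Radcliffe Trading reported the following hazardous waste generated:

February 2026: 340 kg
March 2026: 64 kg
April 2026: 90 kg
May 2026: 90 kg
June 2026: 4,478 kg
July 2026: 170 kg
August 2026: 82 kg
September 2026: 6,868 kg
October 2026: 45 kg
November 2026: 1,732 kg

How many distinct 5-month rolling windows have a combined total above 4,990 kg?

February 2026–June 2026: 340 kg + 64 kg + 90 kg + 90 kg + 4,478 kg = 5,062 kg (over)
March 2026–July 2026: 64 kg + 90 kg + 90 kg + 4,478 kg + 170 kg = 4,892 kg (under)
April 2026–August 2026: 90 kg + 90 kg + 4,478 kg + 170 kg + 82 kg = 4,910 kg (under)
May 2026–September 2026: 90 kg + 4,478 kg + 170 kg + 82 kg + 6,868 kg = 11,688 kg (over)
June 2026–October 2026: 4,478 kg + 170 kg + 82 kg + 6,868 kg + 45 kg = 11,643 kg (over)
July 2026–November 2026: 170 kg + 82 kg + 6,868 kg + 45 kg + 1,732 kg = 8,897 kg (over)
4 windows exceed the threshold.

4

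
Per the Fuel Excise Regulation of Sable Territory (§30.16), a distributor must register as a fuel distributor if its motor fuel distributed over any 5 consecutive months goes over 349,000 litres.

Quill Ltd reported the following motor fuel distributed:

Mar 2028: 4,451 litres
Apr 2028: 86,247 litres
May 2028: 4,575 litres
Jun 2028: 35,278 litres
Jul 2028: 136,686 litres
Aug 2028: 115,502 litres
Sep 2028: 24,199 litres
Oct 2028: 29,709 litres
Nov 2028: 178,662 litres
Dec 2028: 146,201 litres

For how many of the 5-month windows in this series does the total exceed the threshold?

Mar 2028–Jul 2028: 4,451 litres + 86,247 litres + 4,575 litres + 35,278 litres + 136,686 litres = 267,237 litres (under)
Apr 2028–Aug 2028: 86,247 litres + 4,575 litres + 35,278 litres + 136,686 litres + 115,502 litres = 378,288 litres (over)
May 2028–Sep 2028: 4,575 litres + 35,278 litres + 136,686 litres + 115,502 litres + 24,199 litres = 316,240 litres (under)
Jun 2028–Oct 2028: 35,278 litres + 136,686 litres + 115,502 litres + 24,199 litres + 29,709 litres = 341,374 litres (under)
Jul 2028–Nov 2028: 136,686 litres + 115,502 litres + 24,199 litres + 29,709 litres + 178,662 litres = 484,758 litres (over)
Aug 2028–Dec 2028: 115,502 litres + 24,199 litres + 29,709 litres + 178,662 litres + 146,201 litres = 494,273 litres (over)
3 windows exceed the threshold.

3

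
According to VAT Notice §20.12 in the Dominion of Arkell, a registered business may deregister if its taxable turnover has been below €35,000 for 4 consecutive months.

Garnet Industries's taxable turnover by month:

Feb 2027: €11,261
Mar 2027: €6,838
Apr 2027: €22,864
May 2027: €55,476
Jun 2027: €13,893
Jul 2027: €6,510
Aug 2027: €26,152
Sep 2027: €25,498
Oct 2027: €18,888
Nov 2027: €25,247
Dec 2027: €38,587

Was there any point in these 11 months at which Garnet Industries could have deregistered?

Months below €35,000: Feb 2027, Mar 2027, Apr 2027, Jun 2027, Jul 2027, Aug 2027, Sep 2027, Oct 2027, Nov 2027.
Longest run of consecutive months below the threshold: 6.
6 ≥ 4, so Garnet Industries became eligible.

Yes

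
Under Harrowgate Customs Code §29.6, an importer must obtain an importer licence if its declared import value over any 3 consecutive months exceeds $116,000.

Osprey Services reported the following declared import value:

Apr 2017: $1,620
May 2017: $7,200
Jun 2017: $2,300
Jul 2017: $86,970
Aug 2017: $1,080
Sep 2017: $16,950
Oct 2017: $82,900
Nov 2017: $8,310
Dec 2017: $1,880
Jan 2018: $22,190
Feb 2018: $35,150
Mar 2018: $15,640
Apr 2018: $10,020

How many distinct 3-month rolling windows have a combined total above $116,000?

Apr 2017–Jun 2017: $1,620 + $7,200 + $2,300 = $11,120 (under)
May 2017–Jul 2017: $7,200 + $2,300 + $86,970 = $96,470 (under)
Jun 2017–Aug 2017: $2,300 + $86,970 + $1,080 = $90,350 (under)
Jul 2017–Sep 2017: $86,970 + $1,080 + $16,950 = $105,000 (under)
Aug 2017–Oct 2017: $1,080 + $16,950 + $82,900 = $100,930 (under)
Sep 2017–Nov 2017: $16,950 + $82,900 + $8,310 = $108,160 (under)
Oct 2017–Dec 2017: $82,900 + $8,310 + $1,880 = $93,090 (under)
Nov 2017–Jan 2018: $8,310 + $1,880 + $22,190 = $32,380 (under)
Dec 2017–Feb 2018: $1,880 + $22,190 + $35,150 = $59,220 (under)
Jan 2018–Mar 2018: $22,190 + $35,150 + $15,640 = $72,980 (under)
Feb 2018–Apr 2018: $35,150 + $15,640 + $10,020 = $60,810 (under)
0 windows exceed the threshold.

0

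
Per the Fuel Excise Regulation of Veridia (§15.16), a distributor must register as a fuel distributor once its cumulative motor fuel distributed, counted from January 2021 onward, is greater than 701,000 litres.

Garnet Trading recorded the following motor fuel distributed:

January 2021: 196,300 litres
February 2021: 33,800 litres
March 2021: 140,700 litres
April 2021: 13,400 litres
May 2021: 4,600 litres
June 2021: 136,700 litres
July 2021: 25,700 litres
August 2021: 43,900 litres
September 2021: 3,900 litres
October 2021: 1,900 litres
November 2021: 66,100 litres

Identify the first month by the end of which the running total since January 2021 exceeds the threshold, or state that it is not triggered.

Through January 2021: 196,300 litres
Through February 2021: 230,100 litres
Through March 2021: 370,800 litres
Through April 2021: 384,200 litres
Through May 2021: 388,800 litres
Through June 2021: 525,500 litres
Through July 2021: 551,200 litres
Through August 2021: 595,100 litres
Through September 2021: 599,000 litres
Through October 2021: 600,900 litres
Through November 2021: 667,000 litres
Final cumulative total 667,000 litres ≤ 701,000 litres; the threshold is never exceeded.

Not triggered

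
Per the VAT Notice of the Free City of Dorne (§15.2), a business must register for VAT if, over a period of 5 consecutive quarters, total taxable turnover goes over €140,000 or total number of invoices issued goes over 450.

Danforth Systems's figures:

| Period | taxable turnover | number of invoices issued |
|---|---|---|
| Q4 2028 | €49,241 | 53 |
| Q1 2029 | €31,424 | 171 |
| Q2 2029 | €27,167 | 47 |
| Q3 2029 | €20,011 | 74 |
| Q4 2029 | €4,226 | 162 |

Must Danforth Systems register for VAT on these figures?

Total taxable turnover: €49,241 + €31,424 + €27,167 + €20,011 + €4,226 = €132,069 (≤ €140,000).
Total number of invoices issued: 53 + 171 + 47 + 74 + 162 = 507 (> 450).
The test is 'or': at least one threshold is exceeded.

Yes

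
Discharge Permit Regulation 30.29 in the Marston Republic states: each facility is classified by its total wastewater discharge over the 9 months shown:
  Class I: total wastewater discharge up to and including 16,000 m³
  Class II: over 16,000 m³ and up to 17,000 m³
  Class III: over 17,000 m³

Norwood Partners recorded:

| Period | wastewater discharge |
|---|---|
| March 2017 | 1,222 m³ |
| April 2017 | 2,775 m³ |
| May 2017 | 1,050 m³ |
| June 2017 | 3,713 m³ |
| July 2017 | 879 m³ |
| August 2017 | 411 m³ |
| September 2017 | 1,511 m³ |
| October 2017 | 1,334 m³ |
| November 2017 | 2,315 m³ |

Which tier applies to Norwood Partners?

Total wastewater discharge: 1,222 m³ + 2,775 m³ + 1,050 m³ + 3,713 m³ + 879 m³ + 411 m³ + 1,511 m³ + 1,334 m³ + 2,315 m³ = 15,210 m³.
15,210 m³ ≤ 16,000 m³, so Class I applies.

Class I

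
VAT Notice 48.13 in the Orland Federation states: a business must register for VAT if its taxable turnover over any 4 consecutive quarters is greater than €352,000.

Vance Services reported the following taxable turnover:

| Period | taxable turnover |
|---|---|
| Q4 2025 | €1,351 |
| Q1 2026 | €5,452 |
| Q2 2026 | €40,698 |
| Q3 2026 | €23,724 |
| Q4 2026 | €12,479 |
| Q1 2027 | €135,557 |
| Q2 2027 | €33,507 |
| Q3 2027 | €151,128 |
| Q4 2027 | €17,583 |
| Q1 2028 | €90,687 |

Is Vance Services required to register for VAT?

Q4 2025–Q3 2026: €1,351 + €5,452 + €40,698 + €23,724 = €71,225 (under)
Q1 2026–Q4 2026: €5,452 + €40,698 + €23,724 + €12,479 = €82,353 (under)
Q2 2026–Q1 2027: €40,698 + €23,724 + €12,479 + €135,557 = €212,458 (under)
Q3 2026–Q2 2027: €23,724 + €12,479 + €135,557 + €33,507 = €205,267 (under)
Q4 2026–Q3 2027: €12,479 + €135,557 + €33,507 + €151,128 = €332,671 (under)
Q1 2027–Q4 2027: €135,557 + €33,507 + €151,128 + €17,583 = €337,775 (under)
Q2 2027–Q1 2028: €33,507 + €151,128 + €17,583 + €90,687 = €292,905 (under)
No window exceeds €352,000.

No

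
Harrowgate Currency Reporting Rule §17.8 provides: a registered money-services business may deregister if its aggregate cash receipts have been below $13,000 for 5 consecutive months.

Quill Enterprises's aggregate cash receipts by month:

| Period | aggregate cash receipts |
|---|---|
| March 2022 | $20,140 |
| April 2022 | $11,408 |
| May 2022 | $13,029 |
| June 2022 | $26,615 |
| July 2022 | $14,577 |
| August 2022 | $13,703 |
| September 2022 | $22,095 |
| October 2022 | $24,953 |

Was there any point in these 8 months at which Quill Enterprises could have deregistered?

Months below $13,000: April 2022.
Longest run of consecutive months below the threshold: 1.
1 < 5, so Quill Enterprises never became eligible.

No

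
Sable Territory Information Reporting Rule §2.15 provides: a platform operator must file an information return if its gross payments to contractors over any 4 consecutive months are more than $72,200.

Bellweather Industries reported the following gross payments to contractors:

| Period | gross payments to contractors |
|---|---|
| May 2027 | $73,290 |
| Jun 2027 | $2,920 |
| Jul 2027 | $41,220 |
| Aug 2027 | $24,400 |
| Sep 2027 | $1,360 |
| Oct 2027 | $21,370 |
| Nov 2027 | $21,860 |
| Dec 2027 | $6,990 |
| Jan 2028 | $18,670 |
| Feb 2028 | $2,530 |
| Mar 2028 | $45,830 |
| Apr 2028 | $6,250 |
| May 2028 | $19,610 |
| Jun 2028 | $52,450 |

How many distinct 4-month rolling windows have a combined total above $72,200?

6

May 2027–Aug 2027: $73,290 + $2,920 + $41,220 + $24,400 = $141,830 (over)
Jun 2027–Sep 2027: $2,920 + $41,220 + $24,400 + $1,360 = $69,900 (under)
Jul 2027–Oct 2027: $41,220 + $24,400 + $1,360 + $21,370 = $88,350 (over)
Aug 2027–Nov 2027: $24,400 + $1,360 + $21,370 + $21,860 = $68,990 (under)
Sep 2027–Dec 2027: $1,360 + $21,370 + $21,860 + $6,990 = $51,580 (under)
Oct 2027–Jan 2028: $21,370 + $21,860 + $6,990 + $18,670 = $68,890 (under)
Nov 2027–Feb 2028: $21,860 + $6,990 + $18,670 + $2,530 = $50,050 (under)
Dec 2027–Mar 2028: $6,990 + $18,670 + $2,530 + $45,830 = $74,020 (over)
Jan 2028–Apr 2028: $18,670 + $2,530 + $45,830 + $6,250 = $73,280 (over)
Feb 2028–May 2028: $2,530 + $45,830 + $6,250 + $19,610 = $74,220 (over)
Mar 2028–Jun 2028: $45,830 + $6,250 + $19,610 + $52,450 = $124,140 (over)
6 windows exceed the threshold.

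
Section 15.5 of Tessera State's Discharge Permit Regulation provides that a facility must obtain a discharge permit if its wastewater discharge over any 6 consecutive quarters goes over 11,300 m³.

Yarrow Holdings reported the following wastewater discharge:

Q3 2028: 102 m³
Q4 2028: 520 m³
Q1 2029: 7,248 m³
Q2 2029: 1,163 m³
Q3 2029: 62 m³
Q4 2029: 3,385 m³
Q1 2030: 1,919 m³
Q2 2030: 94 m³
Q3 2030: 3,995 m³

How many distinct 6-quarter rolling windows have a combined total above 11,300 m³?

Q3 2028–Q4 2029: 102 m³ + 520 m³ + 7,248 m³ + 1,163 m³ + 62 m³ + 3,385 m³ = 12,480 m³ (over)
Q4 2028–Q1 2030: 520 m³ + 7,248 m³ + 1,163 m³ + 62 m³ + 3,385 m³ + 1,919 m³ = 14,297 m³ (over)
Q1 2029–Q2 2030: 7,248 m³ + 1,163 m³ + 62 m³ + 3,385 m³ + 1,919 m³ + 94 m³ = 13,871 m³ (over)
Q2 2029–Q3 2030: 1,163 m³ + 62 m³ + 3,385 m³ + 1,919 m³ + 94 m³ + 3,995 m³ = 10,618 m³ (under)
3 windows exceed the threshold.

3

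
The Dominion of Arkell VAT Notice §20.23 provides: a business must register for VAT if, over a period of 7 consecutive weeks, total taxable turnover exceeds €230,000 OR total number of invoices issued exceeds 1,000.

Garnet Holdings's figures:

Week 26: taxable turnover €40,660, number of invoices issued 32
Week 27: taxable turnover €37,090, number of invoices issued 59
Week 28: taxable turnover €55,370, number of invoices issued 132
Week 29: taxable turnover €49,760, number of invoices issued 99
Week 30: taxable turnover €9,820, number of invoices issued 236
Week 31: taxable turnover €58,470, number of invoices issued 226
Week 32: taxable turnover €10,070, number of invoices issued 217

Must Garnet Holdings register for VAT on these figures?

Total taxable turnover: €40,660 + €37,090 + €55,370 + €49,760 + €9,820 + €58,470 + €10,070 = €261,240 (> €230,000).
Total number of invoices issued: 32 + 59 + 132 + 99 + 236 + 226 + 217 = 1,001 (> 1,000).
The test is 'or': at least one threshold is exceeded.

Yes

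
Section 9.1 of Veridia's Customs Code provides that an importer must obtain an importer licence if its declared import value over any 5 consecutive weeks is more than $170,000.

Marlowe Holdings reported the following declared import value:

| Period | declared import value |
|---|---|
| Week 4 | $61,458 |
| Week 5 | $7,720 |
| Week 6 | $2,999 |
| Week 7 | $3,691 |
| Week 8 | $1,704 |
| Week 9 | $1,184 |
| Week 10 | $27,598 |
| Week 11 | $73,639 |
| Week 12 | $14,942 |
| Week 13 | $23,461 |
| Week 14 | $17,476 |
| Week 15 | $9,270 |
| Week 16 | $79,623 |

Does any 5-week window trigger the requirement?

Week 4–Week 8: $61,458 + $7,720 + $2,999 + $3,691 + $1,704 = $77,572 (under)
Week 5–Week 9: $7,720 + $2,999 + $3,691 + $1,704 + $1,184 = $17,298 (under)
Week 6–Week 10: $2,999 + $3,691 + $1,704 + $1,184 + $27,598 = $37,176 (under)
Week 7–Week 11: $3,691 + $1,704 + $1,184 + $27,598 + $73,639 = $107,816 (under)
Week 8–Week 12: $1,704 + $1,184 + $27,598 + $73,639 + $14,942 = $119,067 (under)
Week 9–Week 13: $1,184 + $27,598 + $73,639 + $14,942 + $23,461 = $140,824 (under)
Week 10–Week 14: $27,598 + $73,639 + $14,942 + $23,461 + $17,476 = $157,116 (under)
Week 11–Week 15: $73,639 + $14,942 + $23,461 + $17,476 + $9,270 = $138,788 (under)
Week 12–Week 16: $14,942 + $23,461 + $17,476 + $9,270 + $79,623 = $144,772 (under)
No window exceeds $170,000.

No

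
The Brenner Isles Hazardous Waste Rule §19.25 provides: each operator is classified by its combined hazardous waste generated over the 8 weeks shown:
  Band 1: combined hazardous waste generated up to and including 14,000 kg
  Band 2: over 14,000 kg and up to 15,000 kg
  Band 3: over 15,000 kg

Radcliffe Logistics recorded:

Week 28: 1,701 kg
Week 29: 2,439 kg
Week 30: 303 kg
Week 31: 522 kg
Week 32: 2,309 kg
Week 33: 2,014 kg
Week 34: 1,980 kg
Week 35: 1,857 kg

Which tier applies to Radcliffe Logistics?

Band 1

Combined hazardous waste generated: 1,701 kg + 2,439 kg + 303 kg + 522 kg + 2,309 kg + 2,014 kg + 1,980 kg + 1,857 kg = 13,125 kg.
13,125 kg ≤ 14,000 kg, so Band 1 applies.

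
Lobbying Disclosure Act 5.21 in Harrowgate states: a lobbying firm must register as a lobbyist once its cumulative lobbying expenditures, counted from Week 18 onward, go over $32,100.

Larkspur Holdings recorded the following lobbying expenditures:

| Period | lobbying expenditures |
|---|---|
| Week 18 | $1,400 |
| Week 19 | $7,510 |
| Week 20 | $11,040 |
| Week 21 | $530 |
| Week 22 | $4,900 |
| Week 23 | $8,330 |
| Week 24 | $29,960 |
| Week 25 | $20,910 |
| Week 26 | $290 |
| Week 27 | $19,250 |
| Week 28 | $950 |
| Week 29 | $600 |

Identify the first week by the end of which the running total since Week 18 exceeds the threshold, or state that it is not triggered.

Through Week 18: $1,400
Through Week 19: $8,910
Through Week 20: $19,950
Through Week 21: $20,480
Through Week 22: $25,380
Through Week 23: $33,710 ← exceeds threshold

Week 23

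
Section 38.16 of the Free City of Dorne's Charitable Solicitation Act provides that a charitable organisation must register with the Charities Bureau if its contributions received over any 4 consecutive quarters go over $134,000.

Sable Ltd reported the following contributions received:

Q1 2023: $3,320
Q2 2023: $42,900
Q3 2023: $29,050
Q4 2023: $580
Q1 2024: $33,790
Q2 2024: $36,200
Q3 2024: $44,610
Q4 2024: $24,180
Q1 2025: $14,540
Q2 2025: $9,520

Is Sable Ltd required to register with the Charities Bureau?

Q1 2023–Q4 2023: $3,320 + $42,900 + $29,050 + $580 = $75,850 (under)
Q2 2023–Q1 2024: $42,900 + $29,050 + $580 + $33,790 = $106,320 (under)
Q3 2023–Q2 2024: $29,050 + $580 + $33,790 + $36,200 = $99,620 (under)
Q4 2023–Q3 2024: $580 + $33,790 + $36,200 + $44,610 = $115,180 (under)
Q1 2024–Q4 2024: $33,790 + $36,200 + $44,610 + $24,180 = $138,780 (over)
Q2 2024–Q1 2025: $36,200 + $44,610 + $24,180 + $14,540 = $119,530 (under)
Q3 2024–Q2 2025: $44,610 + $24,180 + $14,540 + $9,520 = $92,850 (under)
At least one window exceeds $134,000.

Yes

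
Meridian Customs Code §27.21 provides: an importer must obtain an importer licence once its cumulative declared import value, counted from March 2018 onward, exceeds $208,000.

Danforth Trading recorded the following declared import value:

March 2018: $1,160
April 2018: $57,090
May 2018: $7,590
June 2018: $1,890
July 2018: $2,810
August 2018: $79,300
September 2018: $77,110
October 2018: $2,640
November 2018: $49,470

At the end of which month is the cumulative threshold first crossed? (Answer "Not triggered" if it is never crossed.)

September 2018

Through March 2018: $1,160
Through April 2018: $58,250
Through May 2018: $65,840
Through June 2018: $67,730
Through July 2018: $70,540
Through August 2018: $149,840
Through September 2018: $226,950 ← exceeds threshold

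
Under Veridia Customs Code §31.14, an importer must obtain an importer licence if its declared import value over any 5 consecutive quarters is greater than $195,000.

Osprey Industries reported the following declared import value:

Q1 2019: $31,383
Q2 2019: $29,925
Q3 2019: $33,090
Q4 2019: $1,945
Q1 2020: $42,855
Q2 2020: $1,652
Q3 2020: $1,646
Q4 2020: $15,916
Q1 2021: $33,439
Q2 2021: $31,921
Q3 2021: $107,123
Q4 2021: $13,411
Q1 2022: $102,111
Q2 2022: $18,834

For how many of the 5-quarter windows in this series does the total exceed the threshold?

Q1 2019–Q1 2020: $31,383 + $29,925 + $33,090 + $1,945 + $42,855 = $139,198 (under)
Q2 2019–Q2 2020: $29,925 + $33,090 + $1,945 + $42,855 + $1,652 = $109,467 (under)
Q3 2019–Q3 2020: $33,090 + $1,945 + $42,855 + $1,652 + $1,646 = $81,188 (under)
Q4 2019–Q4 2020: $1,945 + $42,855 + $1,652 + $1,646 + $15,916 = $64,014 (under)
Q1 2020–Q1 2021: $42,855 + $1,652 + $1,646 + $15,916 + $33,439 = $95,508 (under)
Q2 2020–Q2 2021: $1,652 + $1,646 + $15,916 + $33,439 + $31,921 = $84,574 (under)
Q3 2020–Q3 2021: $1,646 + $15,916 + $33,439 + $31,921 + $107,123 = $190,045 (under)
Q4 2020–Q4 2021: $15,916 + $33,439 + $31,921 + $107,123 + $13,411 = $201,810 (over)
Q1 2021–Q1 2022: $33,439 + $31,921 + $107,123 + $13,411 + $102,111 = $288,005 (over)
Q2 2021–Q2 2022: $31,921 + $107,123 + $13,411 + $102,111 + $18,834 = $273,400 (over)
3 windows exceed the threshold.

3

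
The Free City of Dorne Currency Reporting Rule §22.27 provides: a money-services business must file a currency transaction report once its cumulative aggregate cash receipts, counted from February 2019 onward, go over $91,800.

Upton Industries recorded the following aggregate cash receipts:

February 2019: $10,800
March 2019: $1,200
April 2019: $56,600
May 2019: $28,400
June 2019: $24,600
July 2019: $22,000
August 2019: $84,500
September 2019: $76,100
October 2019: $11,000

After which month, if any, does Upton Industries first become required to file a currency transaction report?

Through February 2019: $10,800
Through March 2019: $12,000
Through April 2019: $68,600
Through May 2019: $97,000 ← exceeds threshold

May 2019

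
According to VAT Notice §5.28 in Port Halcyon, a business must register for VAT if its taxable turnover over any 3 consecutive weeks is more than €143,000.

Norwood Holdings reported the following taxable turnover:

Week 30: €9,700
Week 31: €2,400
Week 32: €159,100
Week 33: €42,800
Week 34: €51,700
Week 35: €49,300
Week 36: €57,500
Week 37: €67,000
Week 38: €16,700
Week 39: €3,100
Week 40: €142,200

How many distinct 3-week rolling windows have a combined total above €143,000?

7

Week 30–Week 32: €9,700 + €2,400 + €159,100 = €171,200 (over)
Week 31–Week 33: €2,400 + €159,100 + €42,800 = €204,300 (over)
Week 32–Week 34: €159,100 + €42,800 + €51,700 = €253,600 (over)
Week 33–Week 35: €42,800 + €51,700 + €49,300 = €143,800 (over)
Week 34–Week 36: €51,700 + €49,300 + €57,500 = €158,500 (over)
Week 35–Week 37: €49,300 + €57,500 + €67,000 = €173,800 (over)
Week 36–Week 38: €57,500 + €67,000 + €16,700 = €141,200 (under)
Week 37–Week 39: €67,000 + €16,700 + €3,100 = €86,800 (under)
Week 38–Week 40: €16,700 + €3,100 + €142,200 = €162,000 (over)
7 windows exceed the threshold.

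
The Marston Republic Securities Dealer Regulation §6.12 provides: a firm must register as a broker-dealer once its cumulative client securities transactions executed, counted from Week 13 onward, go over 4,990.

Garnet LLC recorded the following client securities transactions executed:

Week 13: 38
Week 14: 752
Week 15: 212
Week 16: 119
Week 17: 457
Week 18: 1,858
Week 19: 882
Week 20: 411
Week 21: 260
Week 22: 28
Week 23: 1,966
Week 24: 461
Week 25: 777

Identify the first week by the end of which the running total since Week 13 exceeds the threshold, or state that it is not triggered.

Week 22

Through Week 13: 38
Through Week 14: 790
Through Week 15: 1,002
Through Week 16: 1,121
Through Week 17: 1,578
Through Week 18: 3,436
Through Week 19: 4,318
Through Week 20: 4,729
Through Week 21: 4,989
Through Week 22: 5,017 ← exceeds threshold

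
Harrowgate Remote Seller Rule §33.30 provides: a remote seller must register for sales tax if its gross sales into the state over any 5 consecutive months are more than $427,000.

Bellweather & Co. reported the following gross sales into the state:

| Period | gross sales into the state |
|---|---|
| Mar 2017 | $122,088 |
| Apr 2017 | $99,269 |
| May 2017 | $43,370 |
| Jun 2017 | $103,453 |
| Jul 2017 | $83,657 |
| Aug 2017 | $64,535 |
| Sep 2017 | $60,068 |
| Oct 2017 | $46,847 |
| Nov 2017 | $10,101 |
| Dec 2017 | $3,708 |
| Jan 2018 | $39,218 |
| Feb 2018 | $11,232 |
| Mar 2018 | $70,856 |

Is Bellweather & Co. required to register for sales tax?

Mar 2017–Jul 2017: $122,088 + $99,269 + $43,370 + $103,453 + $83,657 = $451,837 (over)
Apr 2017–Aug 2017: $99,269 + $43,370 + $103,453 + $83,657 + $64,535 = $394,284 (under)
May 2017–Sep 2017: $43,370 + $103,453 + $83,657 + $64,535 + $60,068 = $355,083 (under)
Jun 2017–Oct 2017: $103,453 + $83,657 + $64,535 + $60,068 + $46,847 = $358,560 (under)
Jul 2017–Nov 2017: $83,657 + $64,535 + $60,068 + $46,847 + $10,101 = $265,208 (under)
Aug 2017–Dec 2017: $64,535 + $60,068 + $46,847 + $10,101 + $3,708 = $185,259 (under)
Sep 2017–Jan 2018: $60,068 + $46,847 + $10,101 + $3,708 + $39,218 = $159,942 (under)
Oct 2017–Feb 2018: $46,847 + $10,101 + $3,708 + $39,218 + $11,232 = $111,106 (under)
Nov 2017–Mar 2018: $10,101 + $3,708 + $39,218 + $11,232 + $70,856 = $135,115 (under)
At least one window exceeds $427,000.

Yes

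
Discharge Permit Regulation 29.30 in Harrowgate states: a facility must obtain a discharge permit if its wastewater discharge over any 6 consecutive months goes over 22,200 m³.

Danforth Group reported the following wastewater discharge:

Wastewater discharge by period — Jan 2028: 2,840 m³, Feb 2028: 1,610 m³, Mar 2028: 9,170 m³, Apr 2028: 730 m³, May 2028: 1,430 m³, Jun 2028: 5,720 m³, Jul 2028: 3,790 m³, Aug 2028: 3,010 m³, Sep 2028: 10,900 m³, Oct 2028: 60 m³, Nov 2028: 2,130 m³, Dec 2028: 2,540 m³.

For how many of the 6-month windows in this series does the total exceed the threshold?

Jan 2028–Jun 2028: 2,840 m³ + 1,610 m³ + 9,170 m³ + 730 m³ + 1,430 m³ + 5,720 m³ = 21,500 m³ (under)
Feb 2028–Jul 2028: 1,610 m³ + 9,170 m³ + 730 m³ + 1,430 m³ + 5,720 m³ + 3,790 m³ = 22,450 m³ (over)
Mar 2028–Aug 2028: 9,170 m³ + 730 m³ + 1,430 m³ + 5,720 m³ + 3,790 m³ + 3,010 m³ = 23,850 m³ (over)
Apr 2028–Sep 2028: 730 m³ + 1,430 m³ + 5,720 m³ + 3,790 m³ + 3,010 m³ + 10,900 m³ = 25,580 m³ (over)
May 2028–Oct 2028: 1,430 m³ + 5,720 m³ + 3,790 m³ + 3,010 m³ + 10,900 m³ + 60 m³ = 24,910 m³ (over)
Jun 2028–Nov 2028: 5,720 m³ + 3,790 m³ + 3,010 m³ + 10,900 m³ + 60 m³ + 2,130 m³ = 25,610 m³ (over)
Jul 2028–Dec 2028: 3,790 m³ + 3,010 m³ + 10,900 m³ + 60 m³ + 2,130 m³ + 2,540 m³ = 22,430 m³ (over)
6 windows exceed the threshold.

6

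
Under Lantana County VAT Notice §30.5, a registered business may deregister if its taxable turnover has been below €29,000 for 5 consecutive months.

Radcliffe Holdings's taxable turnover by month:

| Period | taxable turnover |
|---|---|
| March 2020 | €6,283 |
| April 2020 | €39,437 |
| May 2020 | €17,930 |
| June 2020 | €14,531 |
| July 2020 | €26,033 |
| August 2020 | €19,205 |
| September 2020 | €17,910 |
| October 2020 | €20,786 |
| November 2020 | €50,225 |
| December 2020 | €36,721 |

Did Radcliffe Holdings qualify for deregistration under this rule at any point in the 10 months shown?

Yes

Months below €29,000: March 2020, May 2020, June 2020, July 2020, August 2020, September 2020, October 2020.
Longest run of consecutive months below the threshold: 6.
6 ≥ 5, so Radcliffe Holdings became eligible.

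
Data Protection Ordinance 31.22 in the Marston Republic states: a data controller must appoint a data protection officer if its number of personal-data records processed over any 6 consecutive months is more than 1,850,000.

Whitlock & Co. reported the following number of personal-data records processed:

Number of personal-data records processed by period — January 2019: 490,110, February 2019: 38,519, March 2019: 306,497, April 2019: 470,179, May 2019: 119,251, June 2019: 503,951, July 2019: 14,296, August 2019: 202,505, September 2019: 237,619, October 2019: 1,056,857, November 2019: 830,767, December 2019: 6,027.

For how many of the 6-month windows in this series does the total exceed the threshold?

January 2019–June 2019: 490,110 + 38,519 + 306,497 + 470,179 + 119,251 + 503,951 = 1,928,507 (over)
February 2019–July 2019: 38,519 + 306,497 + 470,179 + 119,251 + 503,951 + 14,296 = 1,452,693 (under)
March 2019–August 2019: 306,497 + 470,179 + 119,251 + 503,951 + 14,296 + 202,505 = 1,616,679 (under)
April 2019–September 2019: 470,179 + 119,251 + 503,951 + 14,296 + 202,505 + 237,619 = 1,547,801 (under)
May 2019–October 2019: 119,251 + 503,951 + 14,296 + 202,505 + 237,619 + 1,056,857 = 2,134,479 (over)
June 2019–November 2019: 503,951 + 14,296 + 202,505 + 237,619 + 1,056,857 + 830,767 = 2,845,995 (over)
July 2019–December 2019: 14,296 + 202,505 + 237,619 + 1,056,857 + 830,767 + 6,027 = 2,348,071 (over)
4 windows exceed the threshold.

4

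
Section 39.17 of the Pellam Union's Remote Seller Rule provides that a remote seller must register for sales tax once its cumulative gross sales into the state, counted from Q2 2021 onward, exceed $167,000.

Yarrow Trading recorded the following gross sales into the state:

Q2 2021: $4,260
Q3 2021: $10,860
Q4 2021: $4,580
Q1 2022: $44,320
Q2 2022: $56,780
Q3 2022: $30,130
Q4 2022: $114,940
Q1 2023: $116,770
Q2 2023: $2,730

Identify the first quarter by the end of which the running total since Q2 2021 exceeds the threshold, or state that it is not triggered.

Through Q2 2021: $4,260
Through Q3 2021: $15,120
Through Q4 2021: $19,700
Through Q1 2022: $64,020
Through Q2 2022: $120,800
Through Q3 2022: $150,930
Through Q4 2022: $265,870 ← exceeds threshold

Q4 2022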